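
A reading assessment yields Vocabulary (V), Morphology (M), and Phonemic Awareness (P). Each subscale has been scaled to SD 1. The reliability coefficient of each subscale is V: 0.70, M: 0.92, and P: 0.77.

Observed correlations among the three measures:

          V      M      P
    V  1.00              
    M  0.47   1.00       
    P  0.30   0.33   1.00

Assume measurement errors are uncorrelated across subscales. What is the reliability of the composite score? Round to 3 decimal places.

Var(V+M+P) = 3 + 2·[0.47 + 0.30 + 0.33] = 3 + 2.2 = 5.2.
Under uncorrelated errors the observed covariances equal the true-score covariances, so only the own-variance terms attenuate.
True-score variance = [0.70 + 0.92 + 0.77] + 2.2 = 2.39 + 2.2 = 4.59.
Reliability = 4.59 / 5.2 = 0.883.

0.883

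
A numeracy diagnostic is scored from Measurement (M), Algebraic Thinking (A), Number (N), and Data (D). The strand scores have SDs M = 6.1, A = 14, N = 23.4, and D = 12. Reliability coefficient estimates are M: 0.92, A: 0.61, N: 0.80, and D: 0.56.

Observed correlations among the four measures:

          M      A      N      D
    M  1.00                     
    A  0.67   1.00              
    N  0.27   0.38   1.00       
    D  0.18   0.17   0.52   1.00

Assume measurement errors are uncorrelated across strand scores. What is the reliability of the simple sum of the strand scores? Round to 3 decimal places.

Var(M+A+N+D) = 6.1² + 14² + 23.4² + 12² + 2·[6.1·14·0.67 + 6.1·23.4·0.27 + 6.1·12·0.18 + 14·23.4·0.38 + 14·12·0.17 + 23.4·12·0.52] = 924.77 + 815.996 = 1740.77.
Because errors are independent across components, Cov(Tᵢ,Tⱼ) = Cov(Xᵢ,Xⱼ); the off-diagonal part of the true-score variance is the same as above.
True-score variance = [6.1²·0.92 + 14²·0.61 + 23.4²·0.80 + 12²·0.56] + 815.996 = 672.481 + 815.996 = 1488.48.
Reliability = 1488.48 / 1740.77 = 0.855.

0.855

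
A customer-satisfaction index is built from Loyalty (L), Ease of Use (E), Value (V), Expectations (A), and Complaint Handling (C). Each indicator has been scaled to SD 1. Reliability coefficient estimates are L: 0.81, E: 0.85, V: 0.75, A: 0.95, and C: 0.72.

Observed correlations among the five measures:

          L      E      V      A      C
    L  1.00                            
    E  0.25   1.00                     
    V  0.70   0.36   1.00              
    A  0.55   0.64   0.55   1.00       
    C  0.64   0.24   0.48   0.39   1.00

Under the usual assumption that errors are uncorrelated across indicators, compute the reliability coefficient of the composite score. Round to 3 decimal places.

0.937

Var(L+E+V+A+C) = 5 + 2·[0.25 + 0.70 + 0.55 + 0.64 + 0.36 + 0.64 + 0.24 + 0.55 + 0.48 + 0.39] = 5 + 9.6 = 14.6.
With uncorrelated errors the cross-covariances are all true-score covariance, so they carry over unchanged; only the diagonal terms shrink to ρᵢσᵢ².
True-score variance = [0.81 + 0.85 + 0.75 + 0.95 + 0.72] + 9.6 = 4.08 + 9.6 = 13.68.
Reliability = 13.68 / 14.6 = 0.937.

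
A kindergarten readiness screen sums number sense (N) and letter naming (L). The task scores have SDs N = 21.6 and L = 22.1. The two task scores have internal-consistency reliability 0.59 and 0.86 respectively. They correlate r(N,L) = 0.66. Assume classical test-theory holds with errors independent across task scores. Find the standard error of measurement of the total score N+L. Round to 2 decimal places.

16.11

Var(total) = 954.97 + 630.115 = 1585.09.
True-score variance = 695.303 + 630.115 = 1325.42, so reliability = 0.8362.
Error variance = 1585.09 − 1325.42 = 259.667; SEM = √259.667 = 16.11.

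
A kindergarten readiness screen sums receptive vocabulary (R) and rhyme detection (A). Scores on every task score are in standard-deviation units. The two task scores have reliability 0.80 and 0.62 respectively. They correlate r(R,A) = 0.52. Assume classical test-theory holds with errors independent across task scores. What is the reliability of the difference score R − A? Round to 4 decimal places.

Var(R−A) = 1 + 1 − 2·0.52 = 2 − 1.04 = 0.96.
Because errors are independent across components, Cov(Tᵢ,Tⱼ) = Cov(Xᵢ,Xⱼ); the off-diagonal part of the true-score variance is the same as above.
True-score variance = [0.80 + 0.62] − 1.04 = 1.42 − 1.04 = 0.38.
Reliability = 0.38 / 0.96 = 0.3958.

0.3958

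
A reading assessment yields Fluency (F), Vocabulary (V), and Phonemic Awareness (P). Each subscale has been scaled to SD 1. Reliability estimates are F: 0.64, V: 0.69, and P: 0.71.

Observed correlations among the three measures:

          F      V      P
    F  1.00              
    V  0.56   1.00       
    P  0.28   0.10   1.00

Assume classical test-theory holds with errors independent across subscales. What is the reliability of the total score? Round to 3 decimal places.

Var(F+V+P) = 3 + 2·[0.56 + 0.28 + 0.10] = 3 + 1.88 = 4.88.
Under uncorrelated errors the observed covariances equal the true-score covariances, so only the own-variance terms attenuate.
True-score variance = [0.64 + 0.69 + 0.71] + 1.88 = 2.04 + 1.88 = 3.92.
Reliability = 3.92 / 4.88 = 0.803.

0.803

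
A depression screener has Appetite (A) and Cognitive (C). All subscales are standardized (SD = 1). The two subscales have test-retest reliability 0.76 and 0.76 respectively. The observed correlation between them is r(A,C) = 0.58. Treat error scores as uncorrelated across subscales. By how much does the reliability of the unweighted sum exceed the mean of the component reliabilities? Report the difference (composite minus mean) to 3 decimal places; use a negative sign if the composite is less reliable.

0.088

Var(sum) = 2 + 1.16 = 3.16; true-score variance = 1.52 + 1.16 = 2.68; composite reliability = 0.8481.
Mean component reliability = 0.7600.
Difference = 0.8481 − 0.7600 = 0.088.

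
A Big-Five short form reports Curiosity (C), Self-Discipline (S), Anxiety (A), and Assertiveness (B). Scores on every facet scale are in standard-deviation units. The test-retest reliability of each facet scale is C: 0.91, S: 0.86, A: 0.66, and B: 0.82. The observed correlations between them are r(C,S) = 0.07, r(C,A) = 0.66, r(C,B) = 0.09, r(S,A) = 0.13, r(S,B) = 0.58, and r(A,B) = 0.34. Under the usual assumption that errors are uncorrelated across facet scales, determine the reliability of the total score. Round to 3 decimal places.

0.903

Var(C+S+A+B) = 4 + 2·[0.07 + 0.66 + 0.09 + 0.13 + 0.58 + 0.34] = 4 + 3.74 = 7.74.
Under uncorrelated errors the observed covariances equal the true-score covariances, so only the own-variance terms attenuate.
True-score variance = [0.91 + 0.86 + 0.66 + 0.82] + 3.74 = 3.25 + 3.74 = 6.99.
Reliability = 6.99 / 7.74 = 0.903.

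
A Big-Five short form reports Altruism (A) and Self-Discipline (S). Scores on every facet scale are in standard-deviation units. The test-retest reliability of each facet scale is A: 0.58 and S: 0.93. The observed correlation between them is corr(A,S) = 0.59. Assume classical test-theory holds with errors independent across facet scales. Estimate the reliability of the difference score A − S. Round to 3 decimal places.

Var(A−S) = 1 + 1 − 2·0.59 = 2 − 1.18 = 0.82.
Under uncorrelated errors the observed covariances equal the true-score covariances, so only the own-variance terms attenuate.
True-score variance = [0.58 + 0.93] − 1.18 = 1.51 − 1.18 = 0.33.
Reliability = 0.33 / 0.82 = 0.402.

0.402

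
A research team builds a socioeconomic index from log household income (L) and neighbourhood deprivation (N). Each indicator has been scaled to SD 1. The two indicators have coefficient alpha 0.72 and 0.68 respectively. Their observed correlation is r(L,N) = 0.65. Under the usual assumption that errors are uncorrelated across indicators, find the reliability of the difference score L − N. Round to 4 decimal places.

Var(L−N) = 1 + 1 − 2·0.65 = 2 − 1.3 = 0.7.
With uncorrelated errors the cross-covariances are all true-score covariance, so they carry over unchanged; only the diagonal terms shrink to ρᵢσᵢ².
True-score variance = [0.72 + 0.68] − 1.3 = 1.4 − 1.3 = 0.1.
Reliability = 0.1 / 0.7 = 0.1429.

0.1429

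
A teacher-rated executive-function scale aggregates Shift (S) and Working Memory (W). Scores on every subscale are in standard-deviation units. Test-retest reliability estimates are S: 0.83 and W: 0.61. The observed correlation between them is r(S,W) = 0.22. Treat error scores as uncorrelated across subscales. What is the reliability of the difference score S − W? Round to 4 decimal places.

0.6410

Var(S−W) = 1 + 1 − 2·0.22 = 2 − 0.44 = 1.56.
Because errors are independent across components, Cov(Tᵢ,Tⱼ) = Cov(Xᵢ,Xⱼ); the off-diagonal part of the true-score variance is the same as above.
True-score variance = [0.83 + 0.61] − 0.44 = 1.44 − 0.44 = 1.
Reliability = 1 / 1.56 = 0.6410.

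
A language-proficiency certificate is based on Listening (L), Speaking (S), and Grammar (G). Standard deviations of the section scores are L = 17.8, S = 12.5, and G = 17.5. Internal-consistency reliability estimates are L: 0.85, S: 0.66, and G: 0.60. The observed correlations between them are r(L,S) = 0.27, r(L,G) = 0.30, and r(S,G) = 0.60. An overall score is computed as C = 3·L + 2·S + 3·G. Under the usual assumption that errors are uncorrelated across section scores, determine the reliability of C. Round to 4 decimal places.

0.8293

Var(C) = 3²·17.8² + 2²·12.5² + 3²·17.5² + 2·[6·17.8·12.5·0.27 + 9·17.8·17.5·0.30 + 6·12.5·17.5·0.60] = 6232.81 + 3978 = 10210.8.
Because errors are independent across components, Cov(Tᵢ,Tⱼ) = Cov(Xᵢ,Xⱼ); the off-diagonal part of the true-score variance is the same as above.
True-score variance = [3²·17.8²·0.85 + 2²·12.5²·0.66 + 3²·17.5²·0.60] + 3978 = 4490.08 + 3978 = 8468.08.
Reliability = 8468.08 / 10210.8 = 0.8293.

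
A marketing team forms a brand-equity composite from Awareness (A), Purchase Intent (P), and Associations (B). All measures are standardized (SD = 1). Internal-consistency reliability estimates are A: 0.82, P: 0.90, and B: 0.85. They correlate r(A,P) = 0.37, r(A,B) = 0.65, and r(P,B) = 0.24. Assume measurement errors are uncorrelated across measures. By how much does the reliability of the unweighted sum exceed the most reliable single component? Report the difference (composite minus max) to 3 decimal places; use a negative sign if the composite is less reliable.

Var(sum) = 3 + 2.52 = 5.52; true-score variance = 2.57 + 2.52 = 5.09; composite reliability = 0.9221.
Max component reliability = 0.9000.
Difference = 0.9221 − 0.9000 = 0.022.

0.022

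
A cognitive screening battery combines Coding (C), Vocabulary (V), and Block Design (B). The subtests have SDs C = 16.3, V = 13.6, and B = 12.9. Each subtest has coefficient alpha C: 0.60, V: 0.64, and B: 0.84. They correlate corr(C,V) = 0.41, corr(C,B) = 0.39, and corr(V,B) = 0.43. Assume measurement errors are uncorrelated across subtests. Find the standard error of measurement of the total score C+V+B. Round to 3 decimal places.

14.124

Var(total) = 617.06 + 496.667 = 1113.73.
True-score variance = 417.573 + 496.667 = 914.239, so reliability = 0.8209.
Error variance = 1113.73 − 914.239 = 199.487; SEM = √199.487 = 14.124.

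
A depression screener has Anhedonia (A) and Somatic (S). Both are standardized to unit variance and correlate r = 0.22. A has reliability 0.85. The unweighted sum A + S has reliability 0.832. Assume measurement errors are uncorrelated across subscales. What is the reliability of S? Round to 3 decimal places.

0.740

Var(A+S) = 2 + 2·0.22 = 2.440.
True-score variance = ρ_A + ρ_S + 2·0.22, so 0.832 = (0.85 + ρ_S + 0.44) / 2.440.
ρ_S = 0.832·2.440 − 0.85 − 0.44 = 0.740.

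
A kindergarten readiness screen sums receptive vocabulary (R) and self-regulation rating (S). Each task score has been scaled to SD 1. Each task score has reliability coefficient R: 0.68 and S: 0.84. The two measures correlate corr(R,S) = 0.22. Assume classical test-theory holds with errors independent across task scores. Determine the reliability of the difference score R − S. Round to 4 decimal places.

0.6923

Var(R−S) = 1 + 1 − 2·0.22 = 2 − 0.44 = 1.56.
With uncorrelated errors the cross-covariances are all true-score covariance, so they carry over unchanged; only the diagonal terms shrink to ρᵢσᵢ².
True-score variance = [0.68 + 0.84] − 0.44 = 1.52 − 0.44 = 1.08.
Reliability = 1.08 / 1.56 = 0.6923.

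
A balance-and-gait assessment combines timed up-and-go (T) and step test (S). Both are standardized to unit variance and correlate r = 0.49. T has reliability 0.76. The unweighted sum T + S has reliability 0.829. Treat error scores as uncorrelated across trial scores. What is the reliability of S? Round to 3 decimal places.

Var(T+S) = 2 + 2·0.49 = 2.980.
True-score variance = ρ_T + ρ_S + 2·0.49, so 0.829 = (0.76 + ρ_S + 0.98) / 2.980.
ρ_S = 0.829·2.980 − 0.76 − 0.98 = 0.730.

0.730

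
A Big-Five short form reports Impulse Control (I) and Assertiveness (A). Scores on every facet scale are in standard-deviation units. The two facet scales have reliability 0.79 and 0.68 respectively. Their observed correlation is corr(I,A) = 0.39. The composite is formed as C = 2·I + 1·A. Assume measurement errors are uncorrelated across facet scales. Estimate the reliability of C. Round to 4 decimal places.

0.8232

Var(C) = 2² + 1 + 2·[2·0.39] = 5 + 1.56 = 6.56.
With uncorrelated errors the cross-covariances are all true-score covariance, so they carry over unchanged; only the diagonal terms shrink to ρᵢσᵢ².
True-score variance = [2²·0.79 + 0.68] + 1.56 = 3.84 + 1.56 = 5.4.
Reliability = 5.4 / 6.56 = 0.8232.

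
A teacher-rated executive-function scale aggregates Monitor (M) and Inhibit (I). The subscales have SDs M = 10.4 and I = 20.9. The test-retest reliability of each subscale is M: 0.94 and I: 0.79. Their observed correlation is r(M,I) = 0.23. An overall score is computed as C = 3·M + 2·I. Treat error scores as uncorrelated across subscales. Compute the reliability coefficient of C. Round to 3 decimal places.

0.872

Var(C) = 3²·10.4² + 2²·20.9² + 2·[6·10.4·20.9·0.23] = 2720.68 + 599.914 = 3320.59.
Because errors are independent across components, Cov(Tᵢ,Tⱼ) = Cov(Xᵢ,Xⱼ); the off-diagonal part of the true-score variance is the same as above.
True-score variance = [3²·10.4²·0.94 + 2²·20.9²·0.79] + 599.914 = 2295.35 + 599.914 = 2895.27.
Reliability = 2895.27 / 3320.59 = 0.872.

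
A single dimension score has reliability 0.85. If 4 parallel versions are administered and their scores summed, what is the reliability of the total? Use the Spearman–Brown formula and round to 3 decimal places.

ρ_k = kρ / (1 + (k−1)ρ) = 4·0.85 / (1 + 3·0.85) = 3.400 / 3.550 = 0.958.

0.958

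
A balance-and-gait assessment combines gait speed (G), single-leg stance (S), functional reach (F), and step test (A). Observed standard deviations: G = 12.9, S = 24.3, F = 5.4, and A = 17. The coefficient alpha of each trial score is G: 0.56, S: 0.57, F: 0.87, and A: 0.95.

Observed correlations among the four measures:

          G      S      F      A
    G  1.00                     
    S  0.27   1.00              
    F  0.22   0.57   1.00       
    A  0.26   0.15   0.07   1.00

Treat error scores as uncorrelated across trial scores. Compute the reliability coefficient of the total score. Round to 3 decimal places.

Var(G+S+F+A) = 12.9² + 24.3² + 5.4² + 17² + 2·[12.9·24.3·0.27 + 12.9·5.4·0.22 + 12.9·17·0.26 + 24.3·5.4·0.57 + 24.3·17·0.15 + 5.4·17·0.07] = 1075.06 + 600.333 = 1675.39.
With uncorrelated errors the cross-covariances are all true-score covariance, so they carry over unchanged; only the diagonal terms shrink to ρᵢσᵢ².
True-score variance = [12.9²·0.56 + 24.3²·0.57 + 5.4²·0.87 + 17²·0.95] + 600.333 = 729.688 + 600.333 = 1330.02.
Reliability = 1330.02 / 1675.39 = 0.794.

0.794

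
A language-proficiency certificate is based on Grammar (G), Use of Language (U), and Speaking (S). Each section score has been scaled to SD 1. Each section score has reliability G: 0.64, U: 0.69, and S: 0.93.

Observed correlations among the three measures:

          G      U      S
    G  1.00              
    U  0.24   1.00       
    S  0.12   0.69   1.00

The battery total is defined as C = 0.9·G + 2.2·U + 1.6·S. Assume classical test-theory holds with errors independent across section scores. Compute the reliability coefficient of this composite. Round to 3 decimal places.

0.863

Var(C) = 0.9² + 2.2² + 1.6² + 2·[1.98·0.24 + 1.44·0.12 + 3.52·0.69] = 8.21 + 6.1536 = 14.3636.
With uncorrelated errors the cross-covariances are all true-score covariance, so they carry over unchanged; only the diagonal terms shrink to ρᵢσᵢ².
True-score variance = [0.9²·0.64 + 2.2²·0.69 + 1.6²·0.93] + 6.1536 = 6.2388 + 6.1536 = 12.3924.
Reliability = 12.3924 / 14.3636 = 0.863.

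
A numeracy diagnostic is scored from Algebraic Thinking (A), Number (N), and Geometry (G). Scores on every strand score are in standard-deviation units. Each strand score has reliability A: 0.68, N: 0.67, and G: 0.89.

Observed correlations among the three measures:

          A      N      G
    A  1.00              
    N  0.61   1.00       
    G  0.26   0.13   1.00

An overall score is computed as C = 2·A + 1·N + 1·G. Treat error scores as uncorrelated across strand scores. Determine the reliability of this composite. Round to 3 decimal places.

Var(C) = 2² + 1 + 1 + 2·[2·0.61 + 2·0.26 + 0.13] = 6 + 3.74 = 9.74.
Because errors are independent across components, Cov(Tᵢ,Tⱼ) = Cov(Xᵢ,Xⱼ); the off-diagonal part of the true-score variance is the same as above.
True-score variance = [2²·0.68 + 0.67 + 0.89] + 3.74 = 4.28 + 3.74 = 8.02.
Reliability = 8.02 / 9.74 = 0.823.

0.823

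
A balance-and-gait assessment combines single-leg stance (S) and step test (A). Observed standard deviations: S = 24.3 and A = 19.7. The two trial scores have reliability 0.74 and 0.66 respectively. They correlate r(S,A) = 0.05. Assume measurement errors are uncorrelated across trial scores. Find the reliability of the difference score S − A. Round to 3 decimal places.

0.693

Var(S−A) = 24.3² + 19.7² − 2·24.3·19.7·0.05 = 978.58 − 47.871 = 930.709.
Under uncorrelated errors the observed covariances equal the true-score covariances, so only the own-variance terms attenuate.
True-score variance = [24.3²·0.74 + 19.7²·0.66] − 47.871 = 693.102 − 47.871 = 645.231.
Reliability = 645.231 / 930.709 = 0.693.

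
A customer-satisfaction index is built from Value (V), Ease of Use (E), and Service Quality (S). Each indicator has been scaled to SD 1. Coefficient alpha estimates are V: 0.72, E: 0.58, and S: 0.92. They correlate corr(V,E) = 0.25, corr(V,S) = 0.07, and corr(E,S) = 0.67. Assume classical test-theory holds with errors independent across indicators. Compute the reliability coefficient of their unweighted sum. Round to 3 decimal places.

Var(V+E+S) = 3 + 2·[0.25 + 0.07 + 0.67] = 3 + 1.98 = 4.98.
With uncorrelated errors the cross-covariances are all true-score covariance, so they carry over unchanged; only the diagonal terms shrink to ρᵢσᵢ².
True-score variance = [0.72 + 0.58 + 0.92] + 1.98 = 2.22 + 1.98 = 4.2.
Reliability = 4.2 / 4.98 = 0.843.

0.843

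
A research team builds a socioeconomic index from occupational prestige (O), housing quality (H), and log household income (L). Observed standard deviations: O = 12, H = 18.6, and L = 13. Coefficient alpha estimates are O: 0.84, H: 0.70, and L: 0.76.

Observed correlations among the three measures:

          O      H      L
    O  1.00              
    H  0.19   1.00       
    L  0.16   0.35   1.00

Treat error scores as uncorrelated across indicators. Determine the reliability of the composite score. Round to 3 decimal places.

Var(O+H+L) = 12² + 18.6² + 13² + 2·[12·18.6·0.19 + 12·13·0.16 + 18.6·13·0.35] = 658.96 + 303.996 = 962.956.
With uncorrelated errors the cross-covariances are all true-score covariance, so they carry over unchanged; only the diagonal terms shrink to ρᵢσᵢ².
True-score variance = [12²·0.84 + 18.6²·0.70 + 13²·0.76] + 303.996 = 491.572 + 303.996 = 795.568.
Reliability = 795.568 / 962.956 = 0.826.

0.826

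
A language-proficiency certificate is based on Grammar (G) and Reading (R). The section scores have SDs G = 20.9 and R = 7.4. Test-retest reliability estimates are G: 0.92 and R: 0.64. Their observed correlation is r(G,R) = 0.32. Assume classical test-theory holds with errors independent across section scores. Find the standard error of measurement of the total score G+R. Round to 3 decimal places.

7.393

Var(total) = 491.57 + 98.9824 = 590.552.
True-score variance = 436.912 + 98.9824 = 535.894, so reliability = 0.9074.
Error variance = 590.552 − 535.894 = 54.6584; SEM = √54.6584 = 7.393.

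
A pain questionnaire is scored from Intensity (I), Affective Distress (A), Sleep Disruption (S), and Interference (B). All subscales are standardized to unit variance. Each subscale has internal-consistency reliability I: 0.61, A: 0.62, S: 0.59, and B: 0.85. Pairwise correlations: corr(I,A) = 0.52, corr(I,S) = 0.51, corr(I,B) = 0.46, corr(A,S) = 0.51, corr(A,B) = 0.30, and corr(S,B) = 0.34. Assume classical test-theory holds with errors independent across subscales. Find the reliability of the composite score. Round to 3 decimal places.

0.857

Var(I+A+S+B) = 4 + 2·[0.52 + 0.51 + 0.46 + 0.51 + 0.30 + 0.34] = 4 + 5.28 = 9.28.
Under uncorrelated errors the observed covariances equal the true-score covariances, so only the own-variance terms attenuate.
True-score variance = [0.61 + 0.62 + 0.59 + 0.85] + 5.28 = 2.67 + 5.28 = 7.95.
Reliability = 7.95 / 9.28 = 0.857.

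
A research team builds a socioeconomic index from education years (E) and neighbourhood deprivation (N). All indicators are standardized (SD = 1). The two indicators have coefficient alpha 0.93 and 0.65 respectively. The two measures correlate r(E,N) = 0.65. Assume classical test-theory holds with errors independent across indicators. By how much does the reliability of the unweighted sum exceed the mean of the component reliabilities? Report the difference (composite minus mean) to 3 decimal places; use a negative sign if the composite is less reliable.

Var(sum) = 2 + 1.3 = 3.3; true-score variance = 1.58 + 1.3 = 2.88; composite reliability = 0.8727.
Mean component reliability = 0.7900.
Difference = 0.8727 − 0.7900 = 0.083.

0.083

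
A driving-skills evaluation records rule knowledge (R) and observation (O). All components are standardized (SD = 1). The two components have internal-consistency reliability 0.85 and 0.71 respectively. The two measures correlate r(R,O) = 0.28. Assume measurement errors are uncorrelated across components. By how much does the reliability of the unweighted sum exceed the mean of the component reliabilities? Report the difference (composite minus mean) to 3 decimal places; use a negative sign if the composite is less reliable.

0.048

Var(sum) = 2 + 0.56 = 2.56; true-score variance = 1.56 + 0.56 = 2.12; composite reliability = 0.8281.
Mean component reliability = 0.7800.
Difference = 0.8281 − 0.7800 = 0.048.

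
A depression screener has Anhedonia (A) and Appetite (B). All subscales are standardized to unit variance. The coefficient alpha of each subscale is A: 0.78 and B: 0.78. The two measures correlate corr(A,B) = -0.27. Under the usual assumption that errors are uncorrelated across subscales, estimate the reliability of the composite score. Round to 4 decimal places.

0.6986

Var(A+B) = 2 + 2·[(-0.27)] = 2 − 0.54 = 1.46.
Under uncorrelated errors the observed covariances equal the true-score covariances, so only the own-variance terms attenuate.
True-score variance = [0.78 + 0.78] − 0.54 = 1.56 − 0.54 = 1.02.
Reliability = 1.02 / 1.46 = 0.6986.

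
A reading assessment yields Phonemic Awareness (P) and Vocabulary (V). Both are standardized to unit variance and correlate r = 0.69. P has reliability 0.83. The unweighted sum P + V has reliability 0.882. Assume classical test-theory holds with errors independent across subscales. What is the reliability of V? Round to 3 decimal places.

Var(P+V) = 2 + 2·0.69 = 3.380.
True-score variance = ρ_P + ρ_V + 2·0.69, so 0.882 = (0.83 + ρ_V + 1.38) / 3.380.
ρ_V = 0.882·3.380 − 0.83 − 1.38 = 0.771.

0.771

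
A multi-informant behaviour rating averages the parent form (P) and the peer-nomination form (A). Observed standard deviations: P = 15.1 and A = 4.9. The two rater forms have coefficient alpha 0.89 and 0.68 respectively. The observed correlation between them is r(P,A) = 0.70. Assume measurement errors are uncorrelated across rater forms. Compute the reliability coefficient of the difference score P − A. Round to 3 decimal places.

0.779

Var(P−A) = 15.1² + 4.9² − 2·15.1·4.9·0.70 = 252.02 − 103.586 = 148.434.
With uncorrelated errors the cross-covariances are all true-score covariance, so they carry over unchanged; only the diagonal terms shrink to ρᵢσᵢ².
True-score variance = [15.1²·0.89 + 4.9²·0.68] − 103.586 = 219.256 − 103.586 = 115.67.
Reliability = 115.67 / 148.434 = 0.779.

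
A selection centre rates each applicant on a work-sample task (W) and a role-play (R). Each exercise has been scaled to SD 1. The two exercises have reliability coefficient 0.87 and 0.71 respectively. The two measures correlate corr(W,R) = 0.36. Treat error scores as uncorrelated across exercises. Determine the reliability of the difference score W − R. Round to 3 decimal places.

Var(W−R) = 1 + 1 − 2·0.36 = 2 − 0.72 = 1.28.
Under uncorrelated errors the observed covariances equal the true-score covariances, so only the own-variance terms attenuate.
True-score variance = [0.87 + 0.71] − 0.72 = 1.58 − 0.72 = 0.86.
Reliability = 0.86 / 1.28 = 0.672.

0.672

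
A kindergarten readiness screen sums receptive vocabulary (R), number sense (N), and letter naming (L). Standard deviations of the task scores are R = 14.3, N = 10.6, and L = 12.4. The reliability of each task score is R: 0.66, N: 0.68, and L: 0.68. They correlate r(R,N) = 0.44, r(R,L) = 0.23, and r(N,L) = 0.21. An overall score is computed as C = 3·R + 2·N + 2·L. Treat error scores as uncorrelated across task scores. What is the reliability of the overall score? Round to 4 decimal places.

Var(C) = 3²·14.3² + 2²·10.6² + 2²·12.4² + 2·[6·14.3·10.6·0.44 + 6·14.3·12.4·0.23 + 4·10.6·12.4·0.21] = 2904.89 + 1510.56 = 4415.45.
With uncorrelated errors the cross-covariances are all true-score covariance, so they carry over unchanged; only the diagonal terms shrink to ρᵢσᵢ².
True-score variance = [3²·14.3²·0.66 + 2²·10.6²·0.68 + 2²·12.4²·0.68] + 1510.56 = 1938.52 + 1510.56 = 3449.08.
Reliability = 3449.08 / 4415.45 = 0.7811.

0.7811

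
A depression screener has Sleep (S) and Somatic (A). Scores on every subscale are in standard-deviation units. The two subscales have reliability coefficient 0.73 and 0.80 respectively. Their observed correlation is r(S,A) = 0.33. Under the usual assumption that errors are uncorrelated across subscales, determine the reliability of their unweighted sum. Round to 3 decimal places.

Var(S+A) = 2 + 2·[0.33] = 2 + 0.66 = 2.66.
Because errors are independent across components, Cov(Tᵢ,Tⱼ) = Cov(Xᵢ,Xⱼ); the off-diagonal part of the true-score variance is the same as above.
True-score variance = [0.73 + 0.80] + 0.66 = 1.53 + 0.66 = 2.19.
Reliability = 2.19 / 2.66 = 0.823.

0.823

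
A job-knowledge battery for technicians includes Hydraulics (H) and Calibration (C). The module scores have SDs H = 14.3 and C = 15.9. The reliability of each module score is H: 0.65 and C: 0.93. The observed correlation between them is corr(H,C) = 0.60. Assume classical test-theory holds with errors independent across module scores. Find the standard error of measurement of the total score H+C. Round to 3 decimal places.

Var(total) = 457.3 + 272.844 = 730.144.
True-score variance = 368.032 + 272.844 = 640.876, so reliability = 0.8777.
Error variance = 730.144 − 640.876 = 89.2682; SEM = √89.2682 = 9.448.

9.448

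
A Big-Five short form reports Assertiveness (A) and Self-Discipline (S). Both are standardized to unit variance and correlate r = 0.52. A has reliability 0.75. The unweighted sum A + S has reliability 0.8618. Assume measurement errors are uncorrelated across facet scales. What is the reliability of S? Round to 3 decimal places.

Var(A+S) = 2 + 2·0.52 = 3.040.
True-score variance = ρ_A + ρ_S + 2·0.52, so 0.8618 = (0.75 + ρ_S + 1.04) / 3.040.
ρ_S = 0.8618·3.040 − 0.75 − 1.04 = 0.830.

0.830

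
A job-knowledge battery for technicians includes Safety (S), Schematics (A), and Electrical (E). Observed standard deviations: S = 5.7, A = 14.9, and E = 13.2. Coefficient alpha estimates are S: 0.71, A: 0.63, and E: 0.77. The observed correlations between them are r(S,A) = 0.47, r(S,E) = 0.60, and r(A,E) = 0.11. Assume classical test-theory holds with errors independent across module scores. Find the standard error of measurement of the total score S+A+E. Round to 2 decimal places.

Var(total) = 428.74 + 213.392 = 642.132.
True-score variance = 297.099 + 213.392 = 510.491, so reliability = 0.7950.
Error variance = 642.132 − 510.491 = 131.641; SEM = √131.641 = 11.47.

11.47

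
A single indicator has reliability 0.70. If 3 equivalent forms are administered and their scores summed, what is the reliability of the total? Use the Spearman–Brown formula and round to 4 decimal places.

ρ_k = kρ / (1 + (k−1)ρ) = 3·0.70 / (1 + 2·0.70) = 2.100 / 2.400 = 0.8750.

0.8750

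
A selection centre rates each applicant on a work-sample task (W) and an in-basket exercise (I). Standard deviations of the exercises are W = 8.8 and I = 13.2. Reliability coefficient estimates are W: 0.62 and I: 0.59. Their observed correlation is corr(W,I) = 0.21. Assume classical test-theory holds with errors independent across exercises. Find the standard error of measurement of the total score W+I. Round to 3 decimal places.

10.043

Var(total) = 251.68 + 48.7872 = 300.467.
True-score variance = 150.814 + 48.7872 = 199.602, so reliability = 0.6643.
Error variance = 300.467 − 199.602 = 100.866; SEM = √100.866 = 10.043.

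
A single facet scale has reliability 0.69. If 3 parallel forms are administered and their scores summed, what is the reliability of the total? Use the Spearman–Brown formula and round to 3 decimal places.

ρ_k = kρ / (1 + (k−1)ρ) = 3·0.69 / (1 + 2·0.69) = 2.070 / 2.380 = 0.870.

0.870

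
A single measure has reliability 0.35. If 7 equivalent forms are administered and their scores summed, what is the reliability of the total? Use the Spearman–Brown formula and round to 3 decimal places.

ρ_k = kρ / (1 + (k−1)ρ) = 7·0.35 / (1 + 6·0.35) = 2.450 / 3.100 = 0.790.

0.790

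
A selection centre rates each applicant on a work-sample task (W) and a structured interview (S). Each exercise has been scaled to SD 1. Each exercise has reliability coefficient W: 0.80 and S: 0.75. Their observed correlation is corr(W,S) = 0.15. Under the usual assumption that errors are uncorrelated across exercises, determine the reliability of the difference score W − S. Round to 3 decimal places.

Var(W−S) = 1 + 1 − 2·0.15 = 2 − 0.3 = 1.7.
Under uncorrelated errors the observed covariances equal the true-score covariances, so only the own-variance terms attenuate.
True-score variance = [0.80 + 0.75] − 0.3 = 1.55 − 0.3 = 1.25.
Reliability = 1.25 / 1.7 = 0.735.

0.735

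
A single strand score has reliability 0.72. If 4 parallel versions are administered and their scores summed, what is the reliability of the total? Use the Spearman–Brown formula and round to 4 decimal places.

ρ_k = kρ / (1 + (k−1)ρ) = 4·0.72 / (1 + 3·0.72) = 2.880 / 3.160 = 0.9114.

0.9114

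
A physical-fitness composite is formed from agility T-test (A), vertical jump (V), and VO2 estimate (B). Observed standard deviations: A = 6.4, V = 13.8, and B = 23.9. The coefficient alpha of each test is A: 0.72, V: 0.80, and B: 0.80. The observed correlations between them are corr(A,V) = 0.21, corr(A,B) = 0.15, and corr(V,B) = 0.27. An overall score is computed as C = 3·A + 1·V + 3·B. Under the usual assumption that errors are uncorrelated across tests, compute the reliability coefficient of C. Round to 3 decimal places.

0.827

Var(C) = 3²·6.4² + 13.8² + 3²·23.9² + 2·[3·6.4·13.8·0.21 + 9·6.4·23.9·0.15 + 3·13.8·23.9·0.27] = 5699.97 + 1058.58 = 6758.55.
Because errors are independent across components, Cov(Tᵢ,Tⱼ) = Cov(Xᵢ,Xⱼ); the off-diagonal part of the true-score variance is the same as above.
True-score variance = [3²·6.4²·0.72 + 13.8²·0.80 + 3²·23.9²·0.80] + 1058.58 = 4530.48 + 1058.58 = 5589.07.
Reliability = 5589.07 / 6758.55 = 0.827.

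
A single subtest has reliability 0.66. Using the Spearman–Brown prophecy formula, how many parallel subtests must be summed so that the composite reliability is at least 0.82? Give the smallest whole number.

k ≥ ρ*(1−ρ₁)/(ρ₁(1−ρ*)) = 0.82·0.34 / (0.66·0.18) = 2.347.
Smallest integer k = 3.

3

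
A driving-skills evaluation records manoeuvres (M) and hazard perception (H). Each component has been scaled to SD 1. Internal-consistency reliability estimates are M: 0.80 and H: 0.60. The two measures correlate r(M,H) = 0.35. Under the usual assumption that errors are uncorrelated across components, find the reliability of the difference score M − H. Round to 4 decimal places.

Var(M−H) = 1 + 1 − 2·0.35 = 2 − 0.7 = 1.3.
Under uncorrelated errors the observed covariances equal the true-score covariances, so only the own-variance terms attenuate.
True-score variance = [0.80 + 0.60] − 0.7 = 1.4 − 0.7 = 0.7.
Reliability = 0.7 / 1.3 = 0.5385.

0.5385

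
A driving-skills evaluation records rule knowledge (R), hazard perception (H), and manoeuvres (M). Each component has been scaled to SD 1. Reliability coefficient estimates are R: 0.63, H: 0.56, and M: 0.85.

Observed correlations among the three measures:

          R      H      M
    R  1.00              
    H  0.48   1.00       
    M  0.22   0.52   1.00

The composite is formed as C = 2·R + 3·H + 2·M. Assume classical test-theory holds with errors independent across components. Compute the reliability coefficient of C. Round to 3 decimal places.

0.804

Var(C) = 2² + 3² + 2² + 2·[6·0.48 + 4·0.22 + 6·0.52] = 17 + 13.76 = 30.76.
Under uncorrelated errors the observed covariances equal the true-score covariances, so only the own-variance terms attenuate.
True-score variance = [2²·0.63 + 3²·0.56 + 2²·0.85] + 13.76 = 10.96 + 13.76 = 24.72.
Reliability = 24.72 / 30.76 = 0.804.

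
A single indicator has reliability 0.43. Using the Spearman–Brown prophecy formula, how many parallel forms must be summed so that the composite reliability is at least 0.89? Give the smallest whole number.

k ≥ ρ*(1−ρ₁)/(ρ₁(1−ρ*)) = 0.89·0.57 / (0.43·0.11) = 10.725.
Smallest integer k = 11.

11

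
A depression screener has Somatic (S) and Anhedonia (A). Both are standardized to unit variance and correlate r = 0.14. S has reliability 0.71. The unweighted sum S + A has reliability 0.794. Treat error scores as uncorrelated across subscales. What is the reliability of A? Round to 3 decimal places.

0.820

Var(S+A) = 2 + 2·0.14 = 2.280.
True-score variance = ρ_S + ρ_A + 2·0.14, so 0.794 = (0.71 + ρ_A + 0.28) / 2.280.
ρ_A = 0.794·2.280 − 0.71 − 0.28 = 0.820.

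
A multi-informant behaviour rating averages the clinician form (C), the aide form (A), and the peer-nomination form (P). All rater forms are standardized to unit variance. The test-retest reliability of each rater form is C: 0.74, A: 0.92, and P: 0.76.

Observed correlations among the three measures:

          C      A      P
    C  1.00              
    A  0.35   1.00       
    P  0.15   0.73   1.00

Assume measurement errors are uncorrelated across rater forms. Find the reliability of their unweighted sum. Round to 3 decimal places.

Var(C+A+P) = 3 + 2·[0.35 + 0.15 + 0.73] = 3 + 2.46 = 5.46.
Because errors are independent across components, Cov(Tᵢ,Tⱼ) = Cov(Xᵢ,Xⱼ); the off-diagonal part of the true-score variance is the same as above.
True-score variance = [0.74 + 0.92 + 0.76] + 2.46 = 2.42 + 2.46 = 4.88.
Reliability = 4.88 / 5.46 = 0.894.

0.894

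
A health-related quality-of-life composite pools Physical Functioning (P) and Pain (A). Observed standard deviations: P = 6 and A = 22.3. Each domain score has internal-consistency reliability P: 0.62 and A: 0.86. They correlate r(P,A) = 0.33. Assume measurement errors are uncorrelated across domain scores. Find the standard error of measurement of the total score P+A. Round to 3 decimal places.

9.127

Var(total) = 533.29 + 88.308 = 621.598.
True-score variance = 449.989 + 88.308 = 538.297, so reliability = 0.8660.
Error variance = 621.598 − 538.297 = 83.3006; SEM = √83.3006 = 9.127.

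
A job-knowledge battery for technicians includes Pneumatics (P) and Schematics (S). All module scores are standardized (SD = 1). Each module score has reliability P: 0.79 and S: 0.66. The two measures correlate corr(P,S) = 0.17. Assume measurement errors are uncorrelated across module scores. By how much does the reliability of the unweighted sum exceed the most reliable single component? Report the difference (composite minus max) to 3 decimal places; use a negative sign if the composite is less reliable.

-0.025

Var(sum) = 2 + 0.34 = 2.34; true-score variance = 1.45 + 0.34 = 1.79; composite reliability = 0.7650.
Max component reliability = 0.7900.
Difference = 0.7650 − 0.7900 = -0.025.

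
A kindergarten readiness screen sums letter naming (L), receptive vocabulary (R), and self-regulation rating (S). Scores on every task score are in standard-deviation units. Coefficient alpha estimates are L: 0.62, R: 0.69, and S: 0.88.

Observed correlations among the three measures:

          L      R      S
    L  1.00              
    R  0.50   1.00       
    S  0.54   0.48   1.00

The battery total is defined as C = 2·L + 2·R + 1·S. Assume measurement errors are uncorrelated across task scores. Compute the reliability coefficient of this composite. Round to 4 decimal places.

Var(C) = 2² + 2² + 1 + 2·[4·0.50 + 2·0.54 + 2·0.48] = 9 + 8.08 = 17.08.
Under uncorrelated errors the observed covariances equal the true-score covariances, so only the own-variance terms attenuate.
True-score variance = [2²·0.62 + 2²·0.69 + 0.88] + 8.08 = 6.12 + 8.08 = 14.2.
Reliability = 14.2 / 17.08 = 0.8314.

0.8314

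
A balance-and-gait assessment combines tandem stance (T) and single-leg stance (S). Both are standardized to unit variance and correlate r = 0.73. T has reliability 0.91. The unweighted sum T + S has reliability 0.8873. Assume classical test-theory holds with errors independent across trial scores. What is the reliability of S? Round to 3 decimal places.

0.700

Var(T+S) = 2 + 2·0.73 = 3.460.
True-score variance = ρ_T + ρ_S + 2·0.73, so 0.8873 = (0.91 + ρ_S + 1.46) / 3.460.
ρ_S = 0.8873·3.460 − 0.91 − 1.46 = 0.700.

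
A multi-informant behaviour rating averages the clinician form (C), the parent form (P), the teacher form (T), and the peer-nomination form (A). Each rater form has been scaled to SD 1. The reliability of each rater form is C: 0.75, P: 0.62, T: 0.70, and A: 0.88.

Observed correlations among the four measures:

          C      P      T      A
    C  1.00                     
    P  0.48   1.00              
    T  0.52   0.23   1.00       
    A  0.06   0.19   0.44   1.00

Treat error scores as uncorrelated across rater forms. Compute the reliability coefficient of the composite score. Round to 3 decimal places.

Var(C+P+T+A) = 4 + 2·[0.48 + 0.52 + 0.06 + 0.23 + 0.19 + 0.44] = 4 + 3.84 = 7.84.
Because errors are independent across components, Cov(Tᵢ,Tⱼ) = Cov(Xᵢ,Xⱼ); the off-diagonal part of the true-score variance is the same as above.
True-score variance = [0.75 + 0.62 + 0.70 + 0.88] + 3.84 = 2.95 + 3.84 = 6.79.
Reliability = 6.79 / 7.84 = 0.866.

0.866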